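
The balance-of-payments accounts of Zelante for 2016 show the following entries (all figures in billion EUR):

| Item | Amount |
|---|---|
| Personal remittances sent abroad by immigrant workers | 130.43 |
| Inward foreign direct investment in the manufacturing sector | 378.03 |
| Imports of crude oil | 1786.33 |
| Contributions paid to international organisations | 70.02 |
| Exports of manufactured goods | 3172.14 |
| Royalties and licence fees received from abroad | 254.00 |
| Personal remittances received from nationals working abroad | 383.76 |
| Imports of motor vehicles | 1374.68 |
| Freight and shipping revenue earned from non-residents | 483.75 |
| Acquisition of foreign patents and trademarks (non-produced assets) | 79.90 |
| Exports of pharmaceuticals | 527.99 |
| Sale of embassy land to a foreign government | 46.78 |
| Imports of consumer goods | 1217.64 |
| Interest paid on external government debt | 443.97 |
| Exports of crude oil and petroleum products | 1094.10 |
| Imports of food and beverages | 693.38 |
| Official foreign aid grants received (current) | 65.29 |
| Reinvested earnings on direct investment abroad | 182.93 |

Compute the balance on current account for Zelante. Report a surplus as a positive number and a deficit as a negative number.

Goods: -1217.64 + 1094.10 - 693.38 + 3172.14 - 1374.68 + 527.99 - 1786.33 = -277.80
Services: 483.75 + 254.00 = 737.75
Primary income: 182.93 - 443.97 = -261.04
Secondary income: -70.02 - 130.43 + 383.76 + 65.29 = 248.60
Current account = (-277.80) + 737.75 + (-261.04) + 248.60 = 447.51
(Excluded from the current account — financial account: inward foreign direct investment in the manufacturing sector 378.03; capital account: acquisition of foreign patents and trademarks (non-produced assets) 79.90, sale of embassy land to a foreign government 46.78.)

447.51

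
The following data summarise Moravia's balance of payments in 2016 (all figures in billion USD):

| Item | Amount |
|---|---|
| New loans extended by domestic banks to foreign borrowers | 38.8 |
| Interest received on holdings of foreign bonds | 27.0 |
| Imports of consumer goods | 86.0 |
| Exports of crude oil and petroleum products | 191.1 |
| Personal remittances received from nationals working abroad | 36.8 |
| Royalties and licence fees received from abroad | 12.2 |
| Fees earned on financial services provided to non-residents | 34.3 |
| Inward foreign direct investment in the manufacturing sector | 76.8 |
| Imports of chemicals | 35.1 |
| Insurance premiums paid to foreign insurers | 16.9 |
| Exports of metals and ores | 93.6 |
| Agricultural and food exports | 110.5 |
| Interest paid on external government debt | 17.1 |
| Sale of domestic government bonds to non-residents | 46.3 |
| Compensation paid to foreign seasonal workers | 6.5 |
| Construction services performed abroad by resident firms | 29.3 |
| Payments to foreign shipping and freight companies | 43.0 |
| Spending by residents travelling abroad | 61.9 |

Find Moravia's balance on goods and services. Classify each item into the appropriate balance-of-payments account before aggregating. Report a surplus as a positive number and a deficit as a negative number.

Goods: -86.0 + 191.1 + 110.5 - 35.1 + 93.6 = 274.1
Services: 29.3 - 61.9 - 16.9 + 12.2 + 34.3 - 43.0 = -46.0
Trade balance = 274.1 + (-46.0) = 228.1
(Excluded from the trade balance — financial account: new loans extended by domestic banks to foreign borrowers 38.8, inward foreign direct investment in the manufacturing sector 76.8, sale of domestic government bonds to non-residents 46.3; primary income: interest received on holdings of foreign bonds 27.0, interest paid on external government debt 17.1, compensation paid to foreign seasonal workers 6.5; secondary income: personal remittances received from nationals working abroad 36.8.)

228.1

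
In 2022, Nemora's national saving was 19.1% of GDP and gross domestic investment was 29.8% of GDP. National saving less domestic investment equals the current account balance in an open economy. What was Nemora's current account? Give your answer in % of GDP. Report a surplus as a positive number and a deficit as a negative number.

CA = S - I = 19.1 - 29.8 = -10.7

-10.7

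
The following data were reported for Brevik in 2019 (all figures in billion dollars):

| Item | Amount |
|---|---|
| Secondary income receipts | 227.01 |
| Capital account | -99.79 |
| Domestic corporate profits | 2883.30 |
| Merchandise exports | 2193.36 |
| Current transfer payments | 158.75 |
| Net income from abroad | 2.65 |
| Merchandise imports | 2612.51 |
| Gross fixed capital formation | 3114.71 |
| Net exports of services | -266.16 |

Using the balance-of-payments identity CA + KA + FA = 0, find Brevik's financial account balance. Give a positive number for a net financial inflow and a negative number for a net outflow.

Goods balance = 2193.36 - 2612.51 = -419.15
Services balance = -266.16
Trade balance (goods + services) = -419.15 + (-266.16) = -685.31
Net primary income = 2.65
Net secondary income = 227.01 - 158.75 = 68.26
Current account = -685.31 + 2.65 + 68.26 = -614.40
Financial account = -(-614.40 + (-99.79)) = 714.19

714.19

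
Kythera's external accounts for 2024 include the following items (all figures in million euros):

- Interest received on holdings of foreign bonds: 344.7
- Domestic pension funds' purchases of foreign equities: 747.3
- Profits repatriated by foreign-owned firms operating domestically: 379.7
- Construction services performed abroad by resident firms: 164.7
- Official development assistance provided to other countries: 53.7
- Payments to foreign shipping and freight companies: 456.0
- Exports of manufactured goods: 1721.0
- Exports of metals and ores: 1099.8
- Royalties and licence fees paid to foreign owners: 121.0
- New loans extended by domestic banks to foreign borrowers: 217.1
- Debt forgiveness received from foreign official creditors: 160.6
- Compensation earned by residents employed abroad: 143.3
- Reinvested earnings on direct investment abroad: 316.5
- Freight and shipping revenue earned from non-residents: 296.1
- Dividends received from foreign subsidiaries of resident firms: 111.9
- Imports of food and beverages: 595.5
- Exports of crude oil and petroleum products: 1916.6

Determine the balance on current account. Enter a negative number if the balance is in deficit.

4508.7

Goods: -595.5 + 1721.0 + 1916.6 + 1099.8 = 4141.9
Services: 296.1 - 121.0 - 456.0 + 164.7 = -116.2
Primary income: 143.3 + 316.5 - 379.7 + 344.7 + 111.9 = 536.7
Secondary income: -53.7
Current account = 4141.9 + (-116.2) + 536.7 + (-53.7) = 4508.7
(Excluded from the current account — financial account: domestic pension funds' purchases of foreign equities 747.3, new loans extended by domestic banks to foreign borrowers 217.1; capital account: debt forgiveness received from foreign official creditors 160.6.)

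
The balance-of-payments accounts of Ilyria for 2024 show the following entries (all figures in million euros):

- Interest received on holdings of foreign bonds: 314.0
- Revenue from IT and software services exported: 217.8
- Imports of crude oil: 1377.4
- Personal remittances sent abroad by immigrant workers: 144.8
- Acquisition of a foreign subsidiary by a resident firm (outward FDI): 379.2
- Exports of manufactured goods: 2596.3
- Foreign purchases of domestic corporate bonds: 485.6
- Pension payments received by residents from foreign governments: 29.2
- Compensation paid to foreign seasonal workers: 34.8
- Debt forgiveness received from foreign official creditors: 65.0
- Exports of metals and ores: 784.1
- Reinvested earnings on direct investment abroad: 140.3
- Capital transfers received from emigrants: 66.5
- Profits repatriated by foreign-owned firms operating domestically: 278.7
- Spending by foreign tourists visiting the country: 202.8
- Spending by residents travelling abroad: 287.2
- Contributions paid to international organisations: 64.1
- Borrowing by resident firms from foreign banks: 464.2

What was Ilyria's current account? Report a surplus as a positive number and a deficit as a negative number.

2097.5

Goods: -1377.4 + 784.1 + 2596.3 = 2003.0
Services: 217.8 + 202.8 - 287.2 = 133.4
Primary income: 314.0 - 278.7 - 34.8 + 140.3 = 140.8
Secondary income: 29.2 - 64.1 - 144.8 = -179.7
Current account = 2003.0 + 133.4 + 140.8 + (-179.7) = 2097.5
(Excluded from the current account — financial account: acquisition of a foreign subsidiary by a resident firm (outward FDI) 379.2, foreign purchases of domestic corporate bonds 485.6, borrowing by resident firms from foreign banks 464.2; capital account: debt forgiveness received from foreign official creditors 65.0, capital transfers received from emigrants 66.5.)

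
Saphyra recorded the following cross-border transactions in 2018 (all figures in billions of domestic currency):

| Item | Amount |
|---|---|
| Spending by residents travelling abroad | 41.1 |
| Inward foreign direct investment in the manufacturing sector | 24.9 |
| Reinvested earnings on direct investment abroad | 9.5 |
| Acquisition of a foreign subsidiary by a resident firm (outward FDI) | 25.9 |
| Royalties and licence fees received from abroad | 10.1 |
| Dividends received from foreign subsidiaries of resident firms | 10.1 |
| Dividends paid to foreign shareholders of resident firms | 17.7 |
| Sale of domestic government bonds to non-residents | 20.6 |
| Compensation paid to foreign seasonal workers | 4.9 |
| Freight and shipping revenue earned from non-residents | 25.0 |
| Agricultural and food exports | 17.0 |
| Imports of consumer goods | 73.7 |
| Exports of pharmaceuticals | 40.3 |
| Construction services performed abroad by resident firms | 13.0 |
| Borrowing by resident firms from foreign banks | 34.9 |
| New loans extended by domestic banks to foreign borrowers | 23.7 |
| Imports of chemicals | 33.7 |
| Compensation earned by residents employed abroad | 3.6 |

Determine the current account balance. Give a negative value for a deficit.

-42.5

Goods: 17.0 - 33.7 + 40.3 - 73.7 = -50.1
Services: 13.0 - 41.1 + 10.1 + 25.0 = 7.0
Primary income: -17.7 - 4.9 + 9.5 + 3.6 + 10.1 = 0.6
Current account = (-50.1) + 7.0 + 0.6 = -42.5
(Excluded from the current account — financial account: inward foreign direct investment in the manufacturing sector 24.9, acquisition of a foreign subsidiary by a resident firm (outward FDI) 25.9, sale of domestic government bonds to non-residents 20.6, borrowing by resident firms from foreign banks 34.9, new loans extended by domestic banks to foreign borrowers 23.7.)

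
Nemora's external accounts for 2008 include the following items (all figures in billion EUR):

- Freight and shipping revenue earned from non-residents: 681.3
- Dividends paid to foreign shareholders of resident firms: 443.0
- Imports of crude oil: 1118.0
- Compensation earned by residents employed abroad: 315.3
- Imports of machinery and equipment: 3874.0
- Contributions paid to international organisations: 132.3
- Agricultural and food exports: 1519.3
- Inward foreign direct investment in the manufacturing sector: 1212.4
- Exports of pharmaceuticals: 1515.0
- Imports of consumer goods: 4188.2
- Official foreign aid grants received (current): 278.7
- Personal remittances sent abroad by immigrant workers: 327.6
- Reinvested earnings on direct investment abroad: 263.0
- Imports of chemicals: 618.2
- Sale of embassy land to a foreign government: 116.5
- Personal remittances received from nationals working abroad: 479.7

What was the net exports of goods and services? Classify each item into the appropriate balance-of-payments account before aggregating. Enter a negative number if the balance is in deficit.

Goods: -618.2 - 3874.0 - 1118.0 - 4188.2 + 1519.3 + 1515.0 = -6764.1
Services: 681.3
Trade balance = -6764.1 + 681.3 = -6082.8
(Excluded from the trade balance — primary income: dividends paid to foreign shareholders of resident firms 443.0, compensation earned by residents employed abroad 315.3, reinvested earnings on direct investment abroad 263.0; secondary income: contributions paid to international organisations 132.3, official foreign aid grants received (current) 278.7, personal remittances sent abroad by immigrant workers 327.6, personal remittances received from nationals working abroad 479.7; financial account: inward foreign direct investment in the manufacturing sector 1212.4; capital account: sale of embassy land to a foreign government 116.5.)

-6082.8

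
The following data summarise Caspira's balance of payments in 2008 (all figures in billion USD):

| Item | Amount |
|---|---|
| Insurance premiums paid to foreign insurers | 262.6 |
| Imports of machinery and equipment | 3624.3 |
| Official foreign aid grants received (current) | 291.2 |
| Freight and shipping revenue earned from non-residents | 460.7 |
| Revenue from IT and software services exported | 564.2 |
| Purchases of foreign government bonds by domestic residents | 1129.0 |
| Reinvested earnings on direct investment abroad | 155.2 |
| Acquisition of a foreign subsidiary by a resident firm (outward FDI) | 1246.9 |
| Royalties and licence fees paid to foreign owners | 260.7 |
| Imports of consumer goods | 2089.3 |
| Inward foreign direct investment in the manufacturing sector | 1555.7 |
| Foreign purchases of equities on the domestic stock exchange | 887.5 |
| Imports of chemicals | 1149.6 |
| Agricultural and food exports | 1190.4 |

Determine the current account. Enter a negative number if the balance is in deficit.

Goods: -1149.6 - 3624.3 - 2089.3 + 1190.4 = -5672.8
Services: -262.6 - 260.7 + 460.7 + 564.2 = 501.6
Primary income: 155.2
Secondary income: 291.2
Current account = (-5672.8) + 501.6 + 155.2 + 291.2 = -4724.8
(Excluded from the current account — financial account: purchases of foreign government bonds by domestic residents 1129.0, acquisition of a foreign subsidiary by a resident firm (outward FDI) 1246.9, inward foreign direct investment in the manufacturing sector 1555.7, foreign purchases of equities on the domestic stock exchange 887.5.)

-4724.8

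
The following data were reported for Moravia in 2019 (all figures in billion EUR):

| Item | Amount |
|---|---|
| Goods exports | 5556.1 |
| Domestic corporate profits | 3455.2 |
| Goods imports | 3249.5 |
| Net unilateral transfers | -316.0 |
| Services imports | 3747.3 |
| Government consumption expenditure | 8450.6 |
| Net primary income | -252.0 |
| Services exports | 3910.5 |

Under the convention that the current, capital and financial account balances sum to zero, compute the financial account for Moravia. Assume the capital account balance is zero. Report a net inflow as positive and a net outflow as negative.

Goods balance = 5556.1 - 3249.5 = 2306.6
Services balance = 3910.5 - 3747.3 = 163.2
Trade balance (goods + services) = 2306.6 + 163.2 = 2469.8
Net primary income = -252.0
Net secondary income = -316.0
Current account = 2469.8 + (-252.0) + (-316.0) = 1901.8
Financial account = -(1901.8) = -1901.8

-1901.8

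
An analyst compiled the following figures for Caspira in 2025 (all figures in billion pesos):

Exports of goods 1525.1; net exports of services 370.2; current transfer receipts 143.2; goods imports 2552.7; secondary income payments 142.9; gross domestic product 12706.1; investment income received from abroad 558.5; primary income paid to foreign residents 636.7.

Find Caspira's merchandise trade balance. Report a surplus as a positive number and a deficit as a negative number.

-1027.6

Goods balance = 1525.1 - 2552.7 = -1027.6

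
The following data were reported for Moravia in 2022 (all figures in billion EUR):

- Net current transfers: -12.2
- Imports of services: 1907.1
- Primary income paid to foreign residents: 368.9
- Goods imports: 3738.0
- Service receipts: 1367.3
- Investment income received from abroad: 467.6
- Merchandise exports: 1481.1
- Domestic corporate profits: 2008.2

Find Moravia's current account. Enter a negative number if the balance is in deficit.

-2710.2

Goods balance = 1481.1 - 3738.0 = -2256.9
Services balance = 1367.3 - 1907.1 = -539.8
Trade balance (goods + services) = -2256.9 + (-539.8) = -2796.7
Net primary income = 467.6 - 368.9 = 98.7
Net secondary income = -12.2
Current account = -2796.7 + 98.7 + (-12.2) = -2710.2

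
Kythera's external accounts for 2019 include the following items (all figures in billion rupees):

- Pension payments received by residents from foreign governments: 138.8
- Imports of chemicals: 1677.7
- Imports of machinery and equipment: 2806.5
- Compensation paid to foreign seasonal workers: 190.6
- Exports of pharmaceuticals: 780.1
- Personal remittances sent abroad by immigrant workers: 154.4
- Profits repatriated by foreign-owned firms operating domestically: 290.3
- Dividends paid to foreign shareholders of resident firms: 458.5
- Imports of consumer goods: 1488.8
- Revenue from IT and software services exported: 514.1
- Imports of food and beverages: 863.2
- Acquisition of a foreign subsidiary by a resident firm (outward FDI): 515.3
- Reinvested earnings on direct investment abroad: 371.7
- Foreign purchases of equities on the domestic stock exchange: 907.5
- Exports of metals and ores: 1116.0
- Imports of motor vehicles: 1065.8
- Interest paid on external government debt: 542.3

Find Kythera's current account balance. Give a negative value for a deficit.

-6617.4

Goods: -1488.8 - 1677.7 - 2806.5 + 780.1 - 863.2 - 1065.8 + 1116.0 = -6005.9
Services: 514.1
Primary income: 371.7 - 542.3 - 458.5 - 190.6 - 290.3 = -1110.0
Secondary income: -154.4 + 138.8 = -15.6
Current account = (-6005.9) + 514.1 + (-1110.0) + (-15.6) = -6617.4
(Excluded from the current account — financial account: acquisition of a foreign subsidiary by a resident firm (outward FDI) 515.3, foreign purchases of equities on the domestic stock exchange 907.5.)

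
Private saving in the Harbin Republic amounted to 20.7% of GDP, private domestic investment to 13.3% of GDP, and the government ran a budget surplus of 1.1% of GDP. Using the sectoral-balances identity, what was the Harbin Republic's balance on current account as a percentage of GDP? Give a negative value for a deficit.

8.5

By the sectoral-balances identity, CA = (S_private - I) + (T - G).
Private balance = 20.7 - 13.3 = 7.4
Government balance (T - G) = 1.1
CA = 7.4 + 1.1 = 8.5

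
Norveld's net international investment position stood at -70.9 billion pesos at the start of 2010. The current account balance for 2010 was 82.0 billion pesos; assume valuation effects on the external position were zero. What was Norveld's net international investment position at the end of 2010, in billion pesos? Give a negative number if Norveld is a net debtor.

With no valuation effects, change in NIIP = current account = 82.0
End-of-year NIIP = -70.9 + 82.0 = 11.1

11.1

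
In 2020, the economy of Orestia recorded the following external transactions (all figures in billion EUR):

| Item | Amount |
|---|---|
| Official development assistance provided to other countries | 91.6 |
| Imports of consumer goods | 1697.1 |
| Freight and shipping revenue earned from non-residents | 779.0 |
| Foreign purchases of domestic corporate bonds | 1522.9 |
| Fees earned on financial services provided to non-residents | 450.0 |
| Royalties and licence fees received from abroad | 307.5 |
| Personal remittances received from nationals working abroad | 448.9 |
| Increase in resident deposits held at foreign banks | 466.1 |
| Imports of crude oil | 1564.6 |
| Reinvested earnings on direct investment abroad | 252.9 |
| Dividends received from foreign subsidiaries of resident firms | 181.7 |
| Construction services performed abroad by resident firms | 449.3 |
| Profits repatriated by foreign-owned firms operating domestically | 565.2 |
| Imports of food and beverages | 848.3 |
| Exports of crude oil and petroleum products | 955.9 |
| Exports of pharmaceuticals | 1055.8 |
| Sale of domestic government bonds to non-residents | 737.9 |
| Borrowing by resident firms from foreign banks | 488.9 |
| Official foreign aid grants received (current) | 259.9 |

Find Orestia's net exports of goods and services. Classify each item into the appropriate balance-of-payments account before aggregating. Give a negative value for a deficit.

Goods: 955.9 - 1697.1 - 848.3 + 1055.8 - 1564.6 = -2098.3
Services: 307.5 + 779.0 + 449.3 + 450.0 = 1985.8
Trade balance = -2098.3 + 1985.8 = -112.5
(Excluded from the trade balance — secondary income: official development assistance provided to other countries 91.6, personal remittances received from nationals working abroad 448.9, official foreign aid grants received (current) 259.9; financial account: foreign purchases of domestic corporate bonds 1522.9, increase in resident deposits held at foreign banks 466.1, sale of domestic government bonds to non-residents 737.9, borrowing by resident firms from foreign banks 488.9; primary income: reinvested earnings on direct investment abroad 252.9, dividends received from foreign subsidiaries of resident firms 181.7, profits repatriated by foreign-owned firms operating domestically 565.2.)

-112.5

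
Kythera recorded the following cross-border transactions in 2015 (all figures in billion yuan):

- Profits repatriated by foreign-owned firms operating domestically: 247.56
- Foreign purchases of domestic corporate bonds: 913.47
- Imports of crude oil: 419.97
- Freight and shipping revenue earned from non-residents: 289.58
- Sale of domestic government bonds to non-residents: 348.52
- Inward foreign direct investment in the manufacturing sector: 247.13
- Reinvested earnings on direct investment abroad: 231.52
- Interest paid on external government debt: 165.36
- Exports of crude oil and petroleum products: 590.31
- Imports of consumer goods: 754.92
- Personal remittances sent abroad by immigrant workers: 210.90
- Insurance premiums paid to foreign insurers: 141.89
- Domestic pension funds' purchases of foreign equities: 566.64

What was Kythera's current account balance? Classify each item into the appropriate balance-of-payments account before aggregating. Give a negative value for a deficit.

-829.19

Goods: -419.97 - 754.92 + 590.31 = -584.58
Services: -141.89 + 289.58 = 147.69
Primary income: -165.36 + 231.52 - 247.56 = -181.40
Secondary income: -210.90
Current account = (-584.58) + 147.69 + (-181.40) + (-210.90) = -829.19
(Excluded from the current account — financial account: foreign purchases of domestic corporate bonds 913.47, sale of domestic government bonds to non-residents 348.52, inward foreign direct investment in the manufacturing sector 247.13, domestic pension funds' purchases of foreign equities 566.64.)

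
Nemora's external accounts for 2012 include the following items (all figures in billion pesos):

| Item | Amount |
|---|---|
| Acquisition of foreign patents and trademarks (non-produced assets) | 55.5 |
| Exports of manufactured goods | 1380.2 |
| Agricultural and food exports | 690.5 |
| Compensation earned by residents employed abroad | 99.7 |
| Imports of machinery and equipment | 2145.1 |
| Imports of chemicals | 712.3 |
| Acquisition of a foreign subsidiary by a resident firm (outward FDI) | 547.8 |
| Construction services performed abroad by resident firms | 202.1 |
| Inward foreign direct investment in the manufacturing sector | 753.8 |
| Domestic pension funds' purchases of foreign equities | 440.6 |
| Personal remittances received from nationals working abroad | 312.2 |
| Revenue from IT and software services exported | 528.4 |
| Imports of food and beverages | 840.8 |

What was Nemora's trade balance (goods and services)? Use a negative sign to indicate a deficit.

Goods: -712.3 + 1380.2 - 840.8 - 2145.1 + 690.5 = -1627.5
Services: 528.4 + 202.1 = 730.5
Trade balance = -1627.5 + 730.5 = -897.0
(Excluded from the trade balance — capital account: acquisition of foreign patents and trademarks (non-produced assets) 55.5; primary income: compensation earned by residents employed abroad 99.7; financial account: acquisition of a foreign subsidiary by a resident firm (outward FDI) 547.8, inward foreign direct investment in the manufacturing sector 753.8, domestic pension funds' purchases of foreign equities 440.6; secondary income: personal remittances received from nationals working abroad 312.2.)

-897.0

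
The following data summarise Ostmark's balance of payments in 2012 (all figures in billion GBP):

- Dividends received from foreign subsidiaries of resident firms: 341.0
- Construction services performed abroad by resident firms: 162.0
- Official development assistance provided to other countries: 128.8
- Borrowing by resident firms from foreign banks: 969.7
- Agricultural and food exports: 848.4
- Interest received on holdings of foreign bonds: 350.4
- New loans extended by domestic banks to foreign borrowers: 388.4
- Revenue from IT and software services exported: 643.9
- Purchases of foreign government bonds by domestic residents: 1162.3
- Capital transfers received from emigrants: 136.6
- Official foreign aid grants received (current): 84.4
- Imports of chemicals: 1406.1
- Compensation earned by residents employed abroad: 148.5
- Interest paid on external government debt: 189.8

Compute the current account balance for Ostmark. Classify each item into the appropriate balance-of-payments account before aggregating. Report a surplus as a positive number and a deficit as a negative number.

853.9

Goods: -1406.1 + 848.4 = -557.7
Services: 162.0 + 643.9 = 805.9
Primary income: 341.0 - 189.8 + 148.5 + 350.4 = 650.1
Secondary income: 84.4 - 128.8 = -44.4
Current account = (-557.7) + 805.9 + 650.1 + (-44.4) = 853.9
(Excluded from the current account — financial account: borrowing by resident firms from foreign banks 969.7, new loans extended by domestic banks to foreign borrowers 388.4, purchases of foreign government bonds by domestic residents 1162.3; capital account: capital transfers received from emigrants 136.6.)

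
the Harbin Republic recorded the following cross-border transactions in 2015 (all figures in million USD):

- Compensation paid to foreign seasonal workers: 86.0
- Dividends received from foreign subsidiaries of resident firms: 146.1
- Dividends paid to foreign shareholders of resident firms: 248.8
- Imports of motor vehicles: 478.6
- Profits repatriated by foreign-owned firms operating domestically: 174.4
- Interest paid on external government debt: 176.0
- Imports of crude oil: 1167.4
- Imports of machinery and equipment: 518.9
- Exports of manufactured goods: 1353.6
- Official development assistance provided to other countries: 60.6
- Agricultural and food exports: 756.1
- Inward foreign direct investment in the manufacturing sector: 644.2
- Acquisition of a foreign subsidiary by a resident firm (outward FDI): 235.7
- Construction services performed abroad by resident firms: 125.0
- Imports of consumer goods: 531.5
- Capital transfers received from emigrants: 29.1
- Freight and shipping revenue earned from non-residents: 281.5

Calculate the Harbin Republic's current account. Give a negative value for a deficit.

Goods: -531.5 - 1167.4 + 1353.6 - 478.6 - 518.9 + 756.1 = -586.7
Services: 281.5 + 125.0 = 406.5
Primary income: 146.1 - 248.8 - 176.0 - 174.4 - 86.0 = -539.1
Secondary income: -60.6
Current account = (-586.7) + 406.5 + (-539.1) + (-60.6) = -779.9
(Excluded from the current account — financial account: inward foreign direct investment in the manufacturing sector 644.2, acquisition of a foreign subsidiary by a resident firm (outward FDI) 235.7; capital account: capital transfers received from emigrants 29.1.)

-779.9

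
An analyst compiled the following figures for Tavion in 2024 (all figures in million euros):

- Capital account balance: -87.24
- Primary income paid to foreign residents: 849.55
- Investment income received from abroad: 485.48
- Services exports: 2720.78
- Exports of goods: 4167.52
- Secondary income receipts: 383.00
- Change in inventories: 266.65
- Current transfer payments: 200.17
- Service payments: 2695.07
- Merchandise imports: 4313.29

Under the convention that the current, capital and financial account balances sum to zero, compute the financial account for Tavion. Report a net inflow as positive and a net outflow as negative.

388.54

Goods balance = 4167.52 - 4313.29 = -145.77
Services balance = 2720.78 - 2695.07 = 25.71
Trade balance (goods + services) = -145.77 + 25.71 = -120.06
Net primary income = 485.48 - 849.55 = -364.07
Net secondary income = 383.00 - 200.17 = 182.83
Current account = -120.06 + (-364.07) + 182.83 = -301.30
Financial account = -(-301.30 + (-87.24)) = 388.54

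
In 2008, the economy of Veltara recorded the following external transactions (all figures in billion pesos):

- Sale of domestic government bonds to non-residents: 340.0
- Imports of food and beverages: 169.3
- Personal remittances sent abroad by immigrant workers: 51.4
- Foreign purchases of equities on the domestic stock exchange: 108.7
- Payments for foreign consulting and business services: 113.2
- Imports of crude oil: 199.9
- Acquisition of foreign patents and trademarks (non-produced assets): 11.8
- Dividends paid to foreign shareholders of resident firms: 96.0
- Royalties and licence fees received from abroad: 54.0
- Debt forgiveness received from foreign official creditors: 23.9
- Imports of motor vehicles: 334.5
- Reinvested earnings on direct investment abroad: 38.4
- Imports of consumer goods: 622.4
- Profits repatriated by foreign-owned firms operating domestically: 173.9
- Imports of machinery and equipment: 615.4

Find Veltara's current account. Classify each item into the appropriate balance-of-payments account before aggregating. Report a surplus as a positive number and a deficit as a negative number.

Goods: -169.3 - 334.5 - 622.4 - 199.9 - 615.4 = -1941.5
Services: 54.0 - 113.2 = -59.2
Primary income: -96.0 + 38.4 - 173.9 = -231.5
Secondary income: -51.4
Current account = (-1941.5) + (-59.2) + (-231.5) + (-51.4) = -2283.6
(Excluded from the current account — financial account: sale of domestic government bonds to non-residents 340.0, foreign purchases of equities on the domestic stock exchange 108.7; capital account: acquisition of foreign patents and trademarks (non-produced assets) 11.8, debt forgiveness received from foreign official creditors 23.9.)

-2283.6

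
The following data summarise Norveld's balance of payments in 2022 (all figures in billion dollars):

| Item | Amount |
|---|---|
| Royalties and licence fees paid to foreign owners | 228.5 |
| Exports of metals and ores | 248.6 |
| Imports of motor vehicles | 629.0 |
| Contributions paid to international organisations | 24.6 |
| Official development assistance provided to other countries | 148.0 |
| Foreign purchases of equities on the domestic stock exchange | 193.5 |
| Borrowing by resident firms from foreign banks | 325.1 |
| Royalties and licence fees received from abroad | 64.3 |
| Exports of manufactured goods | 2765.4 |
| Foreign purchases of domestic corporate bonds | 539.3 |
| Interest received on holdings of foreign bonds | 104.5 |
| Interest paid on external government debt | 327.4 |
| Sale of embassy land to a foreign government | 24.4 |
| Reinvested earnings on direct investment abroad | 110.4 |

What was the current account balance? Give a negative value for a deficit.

Goods: 2765.4 + 248.6 - 629.0 = 2385.0
Services: 64.3 - 228.5 = -164.2
Primary income: -327.4 + 110.4 + 104.5 = -112.5
Secondary income: -148.0 - 24.6 = -172.6
Current account = 2385.0 + (-164.2) + (-112.5) + (-172.6) = 1935.7
(Excluded from the current account — financial account: foreign purchases of equities on the domestic stock exchange 193.5, borrowing by resident firms from foreign banks 325.1, foreign purchases of domestic corporate bonds 539.3; capital account: sale of embassy land to a foreign government 24.4.)

1935.7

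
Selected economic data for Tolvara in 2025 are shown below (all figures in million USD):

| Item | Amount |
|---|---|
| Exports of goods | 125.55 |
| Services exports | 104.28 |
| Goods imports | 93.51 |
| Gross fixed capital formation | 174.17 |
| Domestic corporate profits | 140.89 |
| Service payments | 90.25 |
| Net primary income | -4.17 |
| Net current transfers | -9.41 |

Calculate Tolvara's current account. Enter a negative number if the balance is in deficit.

Goods balance = 125.55 - 93.51 = 32.04
Services balance = 104.28 - 90.25 = 14.03
Trade balance (goods + services) = 32.04 + 14.03 = 46.07
Net primary income = -4.17
Net secondary income = -9.41
Current account = 46.07 + (-4.17) + (-9.41) = 32.49

32.49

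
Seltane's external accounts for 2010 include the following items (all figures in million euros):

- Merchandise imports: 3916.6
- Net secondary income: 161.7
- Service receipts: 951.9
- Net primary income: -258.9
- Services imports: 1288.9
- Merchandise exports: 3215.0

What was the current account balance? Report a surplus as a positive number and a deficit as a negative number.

Goods balance = 3215.0 - 3916.6 = -701.6
Services balance = 951.9 - 1288.9 = -337.0
Trade balance (goods + services) = -701.6 + (-337.0) = -1038.6
Net primary income = -258.9
Net secondary income = 161.7
Current account = -1038.6 + (-258.9) + 161.7 = -1135.8

-1135.8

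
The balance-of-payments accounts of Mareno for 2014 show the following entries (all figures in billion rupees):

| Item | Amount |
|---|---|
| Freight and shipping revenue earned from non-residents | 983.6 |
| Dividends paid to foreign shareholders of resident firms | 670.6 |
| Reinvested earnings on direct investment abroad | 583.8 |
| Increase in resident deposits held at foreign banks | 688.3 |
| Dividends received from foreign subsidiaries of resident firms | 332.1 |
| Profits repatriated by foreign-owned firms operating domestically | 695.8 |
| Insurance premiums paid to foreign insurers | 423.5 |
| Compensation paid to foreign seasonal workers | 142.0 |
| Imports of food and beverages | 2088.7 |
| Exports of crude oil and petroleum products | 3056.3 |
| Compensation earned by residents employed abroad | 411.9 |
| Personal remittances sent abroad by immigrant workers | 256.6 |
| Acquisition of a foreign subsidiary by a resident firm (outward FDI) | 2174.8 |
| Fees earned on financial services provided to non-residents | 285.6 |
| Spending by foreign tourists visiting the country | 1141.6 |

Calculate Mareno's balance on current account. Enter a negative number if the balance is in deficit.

2517.7

Goods: -2088.7 + 3056.3 = 967.6
Services: -423.5 + 285.6 + 983.6 + 1141.6 = 1987.3
Primary income: -670.6 + 411.9 - 695.8 - 142.0 + 332.1 + 583.8 = -180.6
Secondary income: -256.6
Current account = 967.6 + 1987.3 + (-180.6) + (-256.6) = 2517.7
(Excluded from the current account — financial account: increase in resident deposits held at foreign banks 688.3, acquisition of a foreign subsidiary by a resident firm (outward FDI) 2174.8.)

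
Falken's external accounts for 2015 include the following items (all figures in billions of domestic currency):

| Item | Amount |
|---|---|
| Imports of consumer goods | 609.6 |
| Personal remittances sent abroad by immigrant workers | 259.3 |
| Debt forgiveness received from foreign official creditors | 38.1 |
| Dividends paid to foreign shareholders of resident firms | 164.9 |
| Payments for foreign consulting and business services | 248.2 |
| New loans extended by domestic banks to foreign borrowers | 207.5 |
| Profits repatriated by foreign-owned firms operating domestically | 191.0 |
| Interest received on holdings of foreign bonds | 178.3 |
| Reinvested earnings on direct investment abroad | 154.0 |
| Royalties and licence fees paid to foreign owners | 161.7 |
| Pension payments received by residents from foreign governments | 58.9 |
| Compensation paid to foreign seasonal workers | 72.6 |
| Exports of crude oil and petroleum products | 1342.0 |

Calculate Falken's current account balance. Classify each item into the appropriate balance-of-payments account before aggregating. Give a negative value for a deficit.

25.9

Goods: -609.6 + 1342.0 = 732.4
Services: -161.7 - 248.2 = -409.9
Primary income: -164.9 + 178.3 - 191.0 - 72.6 + 154.0 = -96.2
Secondary income: -259.3 + 58.9 = -200.4
Current account = 732.4 + (-409.9) + (-96.2) + (-200.4) = 25.9
(Excluded from the current account — capital account: debt forgiveness received from foreign official creditors 38.1; financial account: new loans extended by domestic banks to foreign borrowers 207.5.)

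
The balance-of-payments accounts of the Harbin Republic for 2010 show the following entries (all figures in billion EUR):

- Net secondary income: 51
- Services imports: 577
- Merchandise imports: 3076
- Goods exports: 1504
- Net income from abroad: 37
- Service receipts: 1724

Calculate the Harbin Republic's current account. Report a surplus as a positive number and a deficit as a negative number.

Goods balance = 1504 - 3076 = -1572
Services balance = 1724 - 577 = 1147
Trade balance (goods + services) = -1572 + 1147 = -425
Net primary income = 37
Net secondary income = 51
Current account = -425 + 37 + 51 = -337

-337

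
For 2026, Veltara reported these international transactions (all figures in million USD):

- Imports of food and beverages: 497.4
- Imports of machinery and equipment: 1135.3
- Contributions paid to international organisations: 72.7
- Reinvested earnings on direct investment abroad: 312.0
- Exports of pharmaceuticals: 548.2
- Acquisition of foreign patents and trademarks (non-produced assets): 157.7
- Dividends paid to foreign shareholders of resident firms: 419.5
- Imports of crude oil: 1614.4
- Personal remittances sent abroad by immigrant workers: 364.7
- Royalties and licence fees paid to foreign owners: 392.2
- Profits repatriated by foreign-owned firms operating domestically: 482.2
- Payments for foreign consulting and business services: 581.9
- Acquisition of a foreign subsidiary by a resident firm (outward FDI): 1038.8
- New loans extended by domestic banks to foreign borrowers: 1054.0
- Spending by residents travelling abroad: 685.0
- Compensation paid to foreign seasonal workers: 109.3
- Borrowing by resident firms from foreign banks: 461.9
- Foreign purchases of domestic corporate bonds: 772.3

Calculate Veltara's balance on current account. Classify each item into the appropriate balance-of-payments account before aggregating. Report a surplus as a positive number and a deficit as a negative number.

-5494.4

Goods: 548.2 - 1135.3 - 1614.4 - 497.4 = -2698.9
Services: -392.2 - 581.9 - 685.0 = -1659.1
Primary income: -482.2 - 419.5 - 109.3 + 312.0 = -699.0
Secondary income: -72.7 - 364.7 = -437.4
Current account = (-2698.9) + (-1659.1) + (-699.0) + (-437.4) = -5494.4
(Excluded from the current account — capital account: acquisition of foreign patents and trademarks (non-produced assets) 157.7; financial account: acquisition of a foreign subsidiary by a resident firm (outward FDI) 1038.8, new loans extended by domestic banks to foreign borrowers 1054.0, borrowing by resident firms from foreign banks 461.9, foreign purchases of domestic corporate bonds 772.3.)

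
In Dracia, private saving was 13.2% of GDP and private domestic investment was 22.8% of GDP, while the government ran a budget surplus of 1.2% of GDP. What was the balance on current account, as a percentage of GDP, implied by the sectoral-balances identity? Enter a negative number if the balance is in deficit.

-8.4

By the sectoral-balances identity, CA = (S_private - I) + (T - G).
Private balance = 13.2 - 22.8 = -9.6
Government balance (T - G) = 1.2
CA = -9.6 + 1.2 = -8.4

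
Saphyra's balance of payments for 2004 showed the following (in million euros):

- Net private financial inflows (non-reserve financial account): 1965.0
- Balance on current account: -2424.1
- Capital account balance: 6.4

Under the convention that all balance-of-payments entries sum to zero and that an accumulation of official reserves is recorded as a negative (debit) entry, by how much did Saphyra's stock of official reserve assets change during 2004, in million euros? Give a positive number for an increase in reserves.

Official reserve transactions balance = -((-2424.1) + 6.4 + 1965.0) = 452.7
An accumulation of reserves is recorded as a debit (negative entry), so the change in the stock of reserves is the negative of that balance.
Change in official reserves = -(452.7) = -452.7

-452.7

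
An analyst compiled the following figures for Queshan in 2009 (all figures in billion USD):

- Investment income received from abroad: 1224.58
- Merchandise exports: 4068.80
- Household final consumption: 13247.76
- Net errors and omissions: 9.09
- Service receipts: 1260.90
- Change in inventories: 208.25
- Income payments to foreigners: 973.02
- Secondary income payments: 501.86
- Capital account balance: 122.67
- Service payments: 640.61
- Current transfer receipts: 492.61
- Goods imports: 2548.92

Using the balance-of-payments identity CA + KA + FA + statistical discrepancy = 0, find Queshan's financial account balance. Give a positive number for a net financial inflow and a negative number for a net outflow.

-2514.24

Goods balance = 4068.80 - 2548.92 = 1519.88
Services balance = 1260.90 - 640.61 = 620.29
Trade balance (goods + services) = 1519.88 + 620.29 = 2140.17
Net primary income = 1224.58 - 973.02 = 251.56
Net secondary income = 492.61 - 501.86 = -9.25
Current account = 2140.17 + 251.56 + (-9.25) = 2382.48
Financial account = -(2382.48 + 122.67 + 9.09) = -2514.24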